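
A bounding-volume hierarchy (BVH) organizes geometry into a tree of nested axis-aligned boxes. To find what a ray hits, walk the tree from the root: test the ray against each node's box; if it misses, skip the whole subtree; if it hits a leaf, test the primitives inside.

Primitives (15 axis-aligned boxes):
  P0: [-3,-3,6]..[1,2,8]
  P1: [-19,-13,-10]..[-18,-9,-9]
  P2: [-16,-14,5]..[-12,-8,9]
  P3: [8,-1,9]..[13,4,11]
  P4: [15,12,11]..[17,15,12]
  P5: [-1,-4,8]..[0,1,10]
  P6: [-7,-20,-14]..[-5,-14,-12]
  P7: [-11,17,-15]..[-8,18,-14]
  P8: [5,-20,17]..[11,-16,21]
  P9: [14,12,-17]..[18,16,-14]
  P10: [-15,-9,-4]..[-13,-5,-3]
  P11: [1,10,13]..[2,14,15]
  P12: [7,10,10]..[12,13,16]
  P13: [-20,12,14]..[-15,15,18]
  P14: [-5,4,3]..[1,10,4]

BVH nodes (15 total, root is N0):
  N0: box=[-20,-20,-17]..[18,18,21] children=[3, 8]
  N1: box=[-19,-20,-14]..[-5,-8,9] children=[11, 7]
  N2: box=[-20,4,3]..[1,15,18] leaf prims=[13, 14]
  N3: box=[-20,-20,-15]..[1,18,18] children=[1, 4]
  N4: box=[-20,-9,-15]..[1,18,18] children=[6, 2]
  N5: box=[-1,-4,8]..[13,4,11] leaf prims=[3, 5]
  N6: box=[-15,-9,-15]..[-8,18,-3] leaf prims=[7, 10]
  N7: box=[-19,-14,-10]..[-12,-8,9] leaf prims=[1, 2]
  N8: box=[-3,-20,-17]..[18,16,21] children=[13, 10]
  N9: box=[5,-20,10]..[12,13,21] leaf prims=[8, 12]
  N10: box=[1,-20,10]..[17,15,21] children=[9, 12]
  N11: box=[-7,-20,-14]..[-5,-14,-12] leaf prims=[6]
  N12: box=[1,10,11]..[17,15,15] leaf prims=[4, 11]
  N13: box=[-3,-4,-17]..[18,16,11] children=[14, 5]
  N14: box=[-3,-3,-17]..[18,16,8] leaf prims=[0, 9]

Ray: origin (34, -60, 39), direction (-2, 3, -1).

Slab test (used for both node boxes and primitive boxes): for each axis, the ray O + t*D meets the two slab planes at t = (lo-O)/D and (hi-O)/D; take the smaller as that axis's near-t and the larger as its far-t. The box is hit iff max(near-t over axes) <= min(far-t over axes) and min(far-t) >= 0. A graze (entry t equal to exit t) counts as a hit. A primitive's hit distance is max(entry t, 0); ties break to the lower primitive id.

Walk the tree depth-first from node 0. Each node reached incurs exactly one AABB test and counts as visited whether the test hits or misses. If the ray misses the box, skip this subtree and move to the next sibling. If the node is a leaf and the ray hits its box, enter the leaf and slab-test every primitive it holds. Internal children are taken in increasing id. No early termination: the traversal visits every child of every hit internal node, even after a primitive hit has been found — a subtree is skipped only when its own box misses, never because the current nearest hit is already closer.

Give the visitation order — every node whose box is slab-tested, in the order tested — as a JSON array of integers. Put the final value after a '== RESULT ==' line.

Walk:
N0 x:[8,27] y:[40/3,26] z:[18,56] -> hit [18,26], descend [3, 8]
  N3 x:[33/2,27] y:[40/3,26] z:[21,54] -> hit [21,26], descend [1, 4]
    N1 x:[39/2,53/2] y:[40/3,52/3] z:[30,53] -> miss, prune
    N4 x:[33/2,27] y:[17,26] z:[21,54] -> hit [21,26], descend [2, 6]
      N2 x:[33/2,27] y:[64/3,25] z:[21,36] -> hit [64/3,25] leaf, test {P13@t=49/2, P14(miss)}
      N6 x:[21,49/2] y:[17,26] z:[42,54] -> miss, prune
  N8 x:[8,37/2] y:[40/3,76/3] z:[18,56] -> hit [18,37/2], descend [10, 13]
    N10 x:[17/2,33/2] y:[40/3,25] z:[18,29] -> miss, prune
    N13 x:[8,37/2] y:[56/3,76/3] z:[28,56] -> miss, prune

9 AABB tests over nodes [0, 3, 1, 4, 2, 6, 8, 10, 13]; 1 leaf entered; closest P13.

== RESULT ==
[0, 3, 1, 4, 2, 6, 8, 10, 13]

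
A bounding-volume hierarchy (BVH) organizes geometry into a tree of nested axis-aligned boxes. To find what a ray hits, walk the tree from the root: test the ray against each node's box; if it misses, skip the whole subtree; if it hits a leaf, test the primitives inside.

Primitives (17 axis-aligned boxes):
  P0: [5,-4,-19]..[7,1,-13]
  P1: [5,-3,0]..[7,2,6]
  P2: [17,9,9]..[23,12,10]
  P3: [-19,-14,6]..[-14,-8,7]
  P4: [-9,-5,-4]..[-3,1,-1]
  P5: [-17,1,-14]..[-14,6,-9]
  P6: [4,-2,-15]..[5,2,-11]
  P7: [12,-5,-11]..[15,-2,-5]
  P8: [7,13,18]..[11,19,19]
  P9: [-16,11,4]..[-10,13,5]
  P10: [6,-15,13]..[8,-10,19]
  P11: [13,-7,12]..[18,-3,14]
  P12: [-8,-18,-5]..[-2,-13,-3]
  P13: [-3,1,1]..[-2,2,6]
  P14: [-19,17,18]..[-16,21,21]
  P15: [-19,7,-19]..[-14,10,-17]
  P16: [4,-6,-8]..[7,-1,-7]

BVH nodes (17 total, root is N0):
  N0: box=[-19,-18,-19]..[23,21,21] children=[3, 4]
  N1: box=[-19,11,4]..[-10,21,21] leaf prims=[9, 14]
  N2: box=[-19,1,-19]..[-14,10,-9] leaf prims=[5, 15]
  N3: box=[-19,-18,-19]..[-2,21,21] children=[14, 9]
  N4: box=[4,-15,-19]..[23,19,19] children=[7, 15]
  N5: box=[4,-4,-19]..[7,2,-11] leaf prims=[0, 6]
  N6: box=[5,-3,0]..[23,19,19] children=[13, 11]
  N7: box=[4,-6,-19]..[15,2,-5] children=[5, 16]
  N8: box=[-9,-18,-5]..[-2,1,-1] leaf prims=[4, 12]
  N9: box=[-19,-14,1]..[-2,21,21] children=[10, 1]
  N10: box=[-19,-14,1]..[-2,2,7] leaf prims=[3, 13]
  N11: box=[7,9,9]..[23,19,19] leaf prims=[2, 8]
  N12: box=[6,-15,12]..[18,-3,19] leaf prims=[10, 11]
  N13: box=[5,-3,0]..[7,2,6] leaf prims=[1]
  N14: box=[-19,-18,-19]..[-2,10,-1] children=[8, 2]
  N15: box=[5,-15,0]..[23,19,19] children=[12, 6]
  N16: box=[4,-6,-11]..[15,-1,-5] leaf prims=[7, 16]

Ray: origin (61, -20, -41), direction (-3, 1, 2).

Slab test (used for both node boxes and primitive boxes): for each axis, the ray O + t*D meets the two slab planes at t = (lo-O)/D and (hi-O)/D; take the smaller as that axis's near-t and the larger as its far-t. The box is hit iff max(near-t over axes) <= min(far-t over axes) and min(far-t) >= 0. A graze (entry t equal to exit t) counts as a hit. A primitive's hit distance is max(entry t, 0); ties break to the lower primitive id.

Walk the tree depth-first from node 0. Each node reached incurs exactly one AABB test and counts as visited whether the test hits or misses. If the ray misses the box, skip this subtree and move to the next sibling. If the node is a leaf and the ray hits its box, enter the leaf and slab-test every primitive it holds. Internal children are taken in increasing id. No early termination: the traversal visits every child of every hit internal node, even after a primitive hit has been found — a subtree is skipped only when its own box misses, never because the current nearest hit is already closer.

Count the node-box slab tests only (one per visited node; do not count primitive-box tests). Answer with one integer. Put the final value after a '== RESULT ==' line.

Walk:
N0 x:[38/3,80/3] y:[2,41] z:[11,31] -> hit [38/3,80/3], descend [3, 4]
  N3 x:[21,80/3] y:[2,41] z:[11,31] -> hit [21,80/3], descend [9, 14]
    N9 x:[21,80/3] y:[6,41] z:[21,31] -> hit [21,80/3], descend [1, 10]
      N1 x:[71/3,80/3] y:[31,41] z:[45/2,31] -> miss, prune
      N10 x:[21,80/3] y:[6,22] z:[21,24] -> hit [21,22] leaf, test {P3(miss), P13@t=21}
    N14 x:[21,80/3] y:[2,30] z:[11,20] -> miss, prune
  N4 x:[38/3,19] y:[5,39] z:[11,30] -> hit [38/3,19], descend [7, 15]
    N7 x:[46/3,19] y:[14,22] z:[11,18] -> hit [46/3,18], descend [5, 16]
      N5 x:[18,19] y:[16,22] z:[11,15] -> miss, prune
      N16 x:[46/3,19] y:[14,19] z:[15,18] -> hit [46/3,18] leaf, test {P7@t=46/3, P16(miss)}
    N15 x:[38/3,56/3] y:[5,39] z:[41/2,30] -> miss, prune

order=[0, 3, 9, 1, 10, 14, 4, 7, 5, 16, 15]  |boxes|=11  |leaves|=2  hit=P7

== RESULT ==
11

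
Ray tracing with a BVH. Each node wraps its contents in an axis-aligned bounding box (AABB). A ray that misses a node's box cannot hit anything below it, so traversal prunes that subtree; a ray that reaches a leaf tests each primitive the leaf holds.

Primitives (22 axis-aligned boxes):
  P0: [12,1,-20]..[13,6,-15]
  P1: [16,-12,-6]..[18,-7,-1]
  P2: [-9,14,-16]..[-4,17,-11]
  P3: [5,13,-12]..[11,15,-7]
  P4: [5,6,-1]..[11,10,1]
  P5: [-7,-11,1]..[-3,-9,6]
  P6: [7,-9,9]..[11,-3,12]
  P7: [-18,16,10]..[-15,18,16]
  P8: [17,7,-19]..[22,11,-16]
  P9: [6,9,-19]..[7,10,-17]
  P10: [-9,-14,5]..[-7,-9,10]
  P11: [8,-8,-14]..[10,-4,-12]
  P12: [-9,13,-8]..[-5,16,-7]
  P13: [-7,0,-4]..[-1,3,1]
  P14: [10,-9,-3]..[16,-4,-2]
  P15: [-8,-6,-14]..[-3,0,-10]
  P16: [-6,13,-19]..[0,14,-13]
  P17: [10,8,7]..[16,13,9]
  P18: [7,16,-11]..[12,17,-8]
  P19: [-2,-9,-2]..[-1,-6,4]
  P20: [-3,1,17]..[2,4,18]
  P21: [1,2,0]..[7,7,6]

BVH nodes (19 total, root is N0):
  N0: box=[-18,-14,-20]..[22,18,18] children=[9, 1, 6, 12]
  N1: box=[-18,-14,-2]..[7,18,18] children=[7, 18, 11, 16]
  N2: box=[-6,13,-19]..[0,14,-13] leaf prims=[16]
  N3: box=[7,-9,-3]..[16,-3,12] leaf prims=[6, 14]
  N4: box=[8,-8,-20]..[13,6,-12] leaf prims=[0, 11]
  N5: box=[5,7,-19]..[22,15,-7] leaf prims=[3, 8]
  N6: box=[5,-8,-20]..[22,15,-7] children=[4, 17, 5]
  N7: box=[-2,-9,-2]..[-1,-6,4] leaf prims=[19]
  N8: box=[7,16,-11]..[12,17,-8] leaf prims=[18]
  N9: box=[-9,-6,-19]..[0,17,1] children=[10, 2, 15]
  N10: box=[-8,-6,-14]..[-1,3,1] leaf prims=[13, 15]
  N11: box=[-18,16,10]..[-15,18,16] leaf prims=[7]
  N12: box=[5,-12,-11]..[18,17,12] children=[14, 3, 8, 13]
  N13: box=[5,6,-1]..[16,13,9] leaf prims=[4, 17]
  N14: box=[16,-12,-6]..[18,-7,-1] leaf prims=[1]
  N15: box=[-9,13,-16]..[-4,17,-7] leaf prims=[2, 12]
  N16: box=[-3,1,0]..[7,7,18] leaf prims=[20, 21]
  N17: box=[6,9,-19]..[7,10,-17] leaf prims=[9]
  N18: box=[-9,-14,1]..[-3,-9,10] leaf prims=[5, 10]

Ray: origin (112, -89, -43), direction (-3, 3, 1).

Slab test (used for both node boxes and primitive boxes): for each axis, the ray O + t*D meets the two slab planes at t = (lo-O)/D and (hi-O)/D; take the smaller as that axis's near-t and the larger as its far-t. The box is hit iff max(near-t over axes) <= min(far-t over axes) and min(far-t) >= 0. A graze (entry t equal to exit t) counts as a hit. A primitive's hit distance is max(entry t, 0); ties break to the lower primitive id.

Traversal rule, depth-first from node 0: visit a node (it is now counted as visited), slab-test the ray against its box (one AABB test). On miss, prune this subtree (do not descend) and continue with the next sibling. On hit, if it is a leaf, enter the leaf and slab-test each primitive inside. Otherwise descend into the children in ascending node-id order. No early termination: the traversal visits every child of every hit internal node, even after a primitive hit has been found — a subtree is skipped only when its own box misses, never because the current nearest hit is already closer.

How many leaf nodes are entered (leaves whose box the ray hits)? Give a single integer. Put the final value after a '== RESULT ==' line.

Trace the traversal:
N0 x:[30,130/3] y:[25,107/3] z:[23,61] -> hit [30,107/3], descend [1, 6, 9, 12]
  N1 x:[35,130/3] y:[25,107/3] z:[41,61] -> miss, prune
  N6 x:[30,107/3] y:[27,104/3] z:[23,36] -> hit [30,104/3], descend [4, 5, 17]
    N4 x:[33,104/3] y:[27,95/3] z:[23,31] -> miss, prune
    N5 x:[30,107/3] y:[32,104/3] z:[24,36] -> hit [32,104/3] leaf, test {P3@t=34, P8(miss)}
    N17 x:[35,106/3] y:[98/3,33] z:[24,26] -> miss, prune
  N9 x:[112/3,121/3] y:[83/3,106/3] z:[24,44] -> miss, prune
  N12 x:[94/3,107/3] y:[77/3,106/3] z:[32,55] -> hit [32,106/3], descend [3, 8, 13, 14]
    N3 x:[32,35] y:[80/3,86/3] z:[40,55] -> miss, prune
    N8 x:[100/3,35] y:[35,106/3] z:[32,35] -> hit [35,35] leaf, test {P18@t=35}
    N13 x:[32,107/3] y:[95/3,34] z:[42,52] -> miss, prune
    N14 x:[94/3,32] y:[77/3,82/3] z:[37,42] -> miss, prune

order=[0, 1, 6, 4, 5, 17, 9, 12, 3, 8, 13, 14]  |boxes|=12  |leaves|=2  hit=P3

== RESULT ==
2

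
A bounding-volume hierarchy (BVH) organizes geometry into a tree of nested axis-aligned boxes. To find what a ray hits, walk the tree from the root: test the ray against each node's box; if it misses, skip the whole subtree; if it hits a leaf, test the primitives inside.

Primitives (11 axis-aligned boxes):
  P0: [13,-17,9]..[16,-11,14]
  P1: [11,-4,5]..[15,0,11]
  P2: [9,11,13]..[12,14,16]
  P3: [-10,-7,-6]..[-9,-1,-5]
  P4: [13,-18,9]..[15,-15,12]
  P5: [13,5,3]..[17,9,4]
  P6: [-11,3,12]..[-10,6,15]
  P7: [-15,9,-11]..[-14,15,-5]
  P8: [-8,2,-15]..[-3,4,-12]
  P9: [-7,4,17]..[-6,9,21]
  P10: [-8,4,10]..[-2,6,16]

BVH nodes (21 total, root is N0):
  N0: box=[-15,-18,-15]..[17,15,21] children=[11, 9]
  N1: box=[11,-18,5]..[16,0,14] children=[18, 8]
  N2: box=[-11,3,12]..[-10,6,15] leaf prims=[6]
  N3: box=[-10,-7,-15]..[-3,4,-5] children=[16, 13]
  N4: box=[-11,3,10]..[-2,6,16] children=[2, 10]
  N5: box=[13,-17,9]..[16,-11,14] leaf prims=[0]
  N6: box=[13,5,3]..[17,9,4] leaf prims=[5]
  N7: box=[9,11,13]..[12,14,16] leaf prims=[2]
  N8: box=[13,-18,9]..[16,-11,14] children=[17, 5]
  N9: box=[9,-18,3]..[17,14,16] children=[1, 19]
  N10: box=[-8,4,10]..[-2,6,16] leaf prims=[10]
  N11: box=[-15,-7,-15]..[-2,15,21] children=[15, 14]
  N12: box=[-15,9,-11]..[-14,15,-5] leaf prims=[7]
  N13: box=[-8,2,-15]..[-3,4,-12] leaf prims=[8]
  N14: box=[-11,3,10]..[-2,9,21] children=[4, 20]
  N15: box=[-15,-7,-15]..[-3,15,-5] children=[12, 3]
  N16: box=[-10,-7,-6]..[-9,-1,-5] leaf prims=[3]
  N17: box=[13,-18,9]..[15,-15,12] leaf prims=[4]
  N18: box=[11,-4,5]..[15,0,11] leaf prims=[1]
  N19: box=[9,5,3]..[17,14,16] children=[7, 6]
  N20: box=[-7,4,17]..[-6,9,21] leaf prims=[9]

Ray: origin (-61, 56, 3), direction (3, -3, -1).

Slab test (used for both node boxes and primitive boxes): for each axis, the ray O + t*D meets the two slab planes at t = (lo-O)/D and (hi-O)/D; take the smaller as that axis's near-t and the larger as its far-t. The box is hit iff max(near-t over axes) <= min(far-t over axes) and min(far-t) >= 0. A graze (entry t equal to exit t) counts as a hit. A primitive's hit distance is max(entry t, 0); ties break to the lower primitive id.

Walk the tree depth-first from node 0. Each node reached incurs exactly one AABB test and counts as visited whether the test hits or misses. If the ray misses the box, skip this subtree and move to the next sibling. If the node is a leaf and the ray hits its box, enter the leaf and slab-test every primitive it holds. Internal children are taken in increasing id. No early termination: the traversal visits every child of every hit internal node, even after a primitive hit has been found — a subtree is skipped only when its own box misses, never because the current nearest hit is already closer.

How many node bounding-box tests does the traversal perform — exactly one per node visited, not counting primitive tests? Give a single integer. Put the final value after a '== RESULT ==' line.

Trace the traversal:
N0 x:[46/3,26] y:[41/3,74/3] z:[-18,18] -> hit [46/3,18], descend [9, 11]
  N9 x:[70/3,26] y:[14,74/3] z:[-13,0] -> miss, prune
  N11 x:[46/3,59/3] y:[41/3,21] z:[-18,18] -> hit [46/3,18], descend [14, 15]
    N14 x:[50/3,59/3] y:[47/3,53/3] z:[-18,-7] -> miss, prune
    N15 x:[46/3,58/3] y:[41/3,21] z:[8,18] -> hit [46/3,18], descend [3, 12]
      N3 x:[17,58/3] y:[52/3,21] z:[8,18] -> hit [52/3,18], descend [13, 16]
        N13 x:[53/3,58/3] y:[52/3,18] z:[15,18] -> hit [53/3,18] leaf, test {P8@t=53/3}
        N16 x:[17,52/3] y:[19,21] z:[8,9] -> miss, prune
      N12 x:[46/3,47/3] y:[41/3,47/3] z:[8,14] -> miss, prune

9 AABB tests over nodes [0, 9, 11, 14, 15, 3, 13, 16, 12]; 1 leaf entered; closest P8.

== RESULT ==
9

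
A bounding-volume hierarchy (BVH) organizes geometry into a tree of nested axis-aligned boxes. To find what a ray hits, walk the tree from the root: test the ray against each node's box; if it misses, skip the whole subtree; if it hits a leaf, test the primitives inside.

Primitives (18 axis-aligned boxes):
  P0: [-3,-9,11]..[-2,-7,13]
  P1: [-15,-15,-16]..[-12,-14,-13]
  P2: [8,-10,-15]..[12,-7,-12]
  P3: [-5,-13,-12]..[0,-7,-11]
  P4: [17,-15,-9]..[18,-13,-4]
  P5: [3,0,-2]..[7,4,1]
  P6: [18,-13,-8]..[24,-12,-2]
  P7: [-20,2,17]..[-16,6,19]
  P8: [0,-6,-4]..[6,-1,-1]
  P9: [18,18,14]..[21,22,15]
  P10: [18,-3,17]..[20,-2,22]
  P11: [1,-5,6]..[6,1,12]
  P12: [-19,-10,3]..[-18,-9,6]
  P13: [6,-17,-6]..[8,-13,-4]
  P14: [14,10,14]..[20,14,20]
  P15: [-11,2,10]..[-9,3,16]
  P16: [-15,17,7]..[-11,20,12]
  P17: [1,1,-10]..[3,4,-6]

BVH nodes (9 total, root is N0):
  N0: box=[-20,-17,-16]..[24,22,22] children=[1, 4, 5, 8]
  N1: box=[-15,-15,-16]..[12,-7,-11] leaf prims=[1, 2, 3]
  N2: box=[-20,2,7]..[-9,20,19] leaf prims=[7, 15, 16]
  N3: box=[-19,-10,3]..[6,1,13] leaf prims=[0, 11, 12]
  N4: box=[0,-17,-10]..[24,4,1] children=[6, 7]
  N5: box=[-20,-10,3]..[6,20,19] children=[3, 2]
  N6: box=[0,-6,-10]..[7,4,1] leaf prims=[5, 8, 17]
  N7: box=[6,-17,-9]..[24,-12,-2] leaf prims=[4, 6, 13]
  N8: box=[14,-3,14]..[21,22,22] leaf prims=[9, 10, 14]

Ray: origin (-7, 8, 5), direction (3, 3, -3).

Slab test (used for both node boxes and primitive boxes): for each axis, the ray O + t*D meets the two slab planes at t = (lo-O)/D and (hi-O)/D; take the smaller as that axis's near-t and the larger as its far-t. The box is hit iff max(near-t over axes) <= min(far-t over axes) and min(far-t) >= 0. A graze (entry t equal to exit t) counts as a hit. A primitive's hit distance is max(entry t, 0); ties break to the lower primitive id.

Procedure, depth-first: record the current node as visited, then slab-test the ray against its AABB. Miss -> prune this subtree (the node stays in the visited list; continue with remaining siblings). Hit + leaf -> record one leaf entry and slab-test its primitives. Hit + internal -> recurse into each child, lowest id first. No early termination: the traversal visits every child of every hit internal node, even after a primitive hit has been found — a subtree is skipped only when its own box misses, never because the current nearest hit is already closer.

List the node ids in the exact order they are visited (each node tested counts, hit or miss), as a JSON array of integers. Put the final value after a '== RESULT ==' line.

Trace the traversal:
N0 x:[-13/3,31/3] y:[-25/3,14/3] z:[-17/3,7] -> hit [-13/3,14/3], descend [1, 4, 5, 8]
  N1 x:[-8/3,19/3] y:[-23/3,-5] z:[16/3,7] -> miss, prune
  N4 x:[7/3,31/3] y:[-25/3,-4/3] z:[4/3,5] -> miss, prune
  N5 x:[-13/3,13/3] y:[-6,4] z:[-14/3,2/3] -> hit [-13/3,2/3], descend [2, 3]
    N2 x:[-13/3,-2/3] y:[-2,4] z:[-14/3,-2/3] -> miss, prune
    N3 x:[-4,13/3] y:[-6,-7/3] z:[-8/3,2/3] -> miss, prune
  N8 x:[7,28/3] y:[-11/3,14/3] z:[-17/3,-3] -> miss, prune

Visited [0, 1, 4, 5, 2, 3, 8]. Tests: 7 box, 0 leaf. Nearest: miss.

== RESULT ==
[0, 1, 4, 5, 2, 3, 8]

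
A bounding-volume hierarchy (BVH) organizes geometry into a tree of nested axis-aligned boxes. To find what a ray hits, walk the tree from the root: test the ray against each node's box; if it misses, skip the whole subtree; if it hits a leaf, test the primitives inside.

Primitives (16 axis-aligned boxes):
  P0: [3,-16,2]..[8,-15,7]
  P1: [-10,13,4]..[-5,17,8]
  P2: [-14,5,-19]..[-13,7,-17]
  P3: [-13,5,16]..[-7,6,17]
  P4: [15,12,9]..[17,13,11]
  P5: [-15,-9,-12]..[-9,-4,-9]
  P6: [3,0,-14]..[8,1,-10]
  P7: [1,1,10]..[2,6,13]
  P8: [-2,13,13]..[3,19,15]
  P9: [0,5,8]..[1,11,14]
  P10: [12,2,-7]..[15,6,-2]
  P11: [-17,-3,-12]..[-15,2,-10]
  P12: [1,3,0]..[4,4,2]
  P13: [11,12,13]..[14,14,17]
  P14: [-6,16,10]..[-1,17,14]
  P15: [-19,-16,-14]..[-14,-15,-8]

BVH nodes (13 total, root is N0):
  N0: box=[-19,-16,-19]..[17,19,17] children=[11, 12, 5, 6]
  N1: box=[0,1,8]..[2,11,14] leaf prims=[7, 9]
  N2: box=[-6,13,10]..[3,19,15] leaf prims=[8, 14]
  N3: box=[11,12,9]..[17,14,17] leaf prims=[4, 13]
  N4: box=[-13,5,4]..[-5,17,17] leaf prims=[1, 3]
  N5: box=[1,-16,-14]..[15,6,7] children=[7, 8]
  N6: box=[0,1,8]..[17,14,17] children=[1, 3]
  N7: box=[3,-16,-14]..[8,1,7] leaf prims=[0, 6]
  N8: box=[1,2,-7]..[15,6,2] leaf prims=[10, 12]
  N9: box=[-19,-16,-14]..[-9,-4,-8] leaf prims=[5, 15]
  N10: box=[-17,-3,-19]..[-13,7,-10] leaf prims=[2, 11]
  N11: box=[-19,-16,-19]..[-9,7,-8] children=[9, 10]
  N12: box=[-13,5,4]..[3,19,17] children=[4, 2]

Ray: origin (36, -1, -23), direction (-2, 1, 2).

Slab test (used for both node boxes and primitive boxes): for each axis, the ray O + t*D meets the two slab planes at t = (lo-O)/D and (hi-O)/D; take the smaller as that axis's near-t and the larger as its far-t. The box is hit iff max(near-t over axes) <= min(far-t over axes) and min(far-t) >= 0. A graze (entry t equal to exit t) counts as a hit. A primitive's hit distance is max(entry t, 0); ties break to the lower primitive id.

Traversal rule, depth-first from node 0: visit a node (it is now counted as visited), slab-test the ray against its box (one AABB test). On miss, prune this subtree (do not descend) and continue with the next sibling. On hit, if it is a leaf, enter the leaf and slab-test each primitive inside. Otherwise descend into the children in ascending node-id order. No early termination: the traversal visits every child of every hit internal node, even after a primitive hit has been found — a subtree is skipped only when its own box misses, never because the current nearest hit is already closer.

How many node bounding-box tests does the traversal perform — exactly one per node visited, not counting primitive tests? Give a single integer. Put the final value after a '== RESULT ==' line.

Walk:
N0 x:[19/2,55/2] y:[-15,20] z:[2,20] -> hit [19/2,20], descend [5, 6, 11, 12]
  N5 x:[21/2,35/2] y:[-15,7] z:[9/2,15] -> miss, prune
  N6 x:[19/2,18] y:[2,15] z:[31/2,20] -> miss, prune
  N11 x:[45/2,55/2] y:[-15,8] z:[2,15/2] -> miss, prune
  N12 x:[33/2,49/2] y:[6,20] z:[27/2,20] -> hit [33/2,20], descend [2, 4]
    N2 x:[33/2,21] y:[14,20] z:[33/2,19] -> hit [33/2,19] leaf, test {P8@t=18, P14(miss)}
    N4 x:[41/2,49/2] y:[6,18] z:[27/2,20] -> miss, prune

order=[0, 5, 6, 11, 12, 2, 4]  |boxes|=7  |leaves|=1  hit=P8

== RESULT ==
7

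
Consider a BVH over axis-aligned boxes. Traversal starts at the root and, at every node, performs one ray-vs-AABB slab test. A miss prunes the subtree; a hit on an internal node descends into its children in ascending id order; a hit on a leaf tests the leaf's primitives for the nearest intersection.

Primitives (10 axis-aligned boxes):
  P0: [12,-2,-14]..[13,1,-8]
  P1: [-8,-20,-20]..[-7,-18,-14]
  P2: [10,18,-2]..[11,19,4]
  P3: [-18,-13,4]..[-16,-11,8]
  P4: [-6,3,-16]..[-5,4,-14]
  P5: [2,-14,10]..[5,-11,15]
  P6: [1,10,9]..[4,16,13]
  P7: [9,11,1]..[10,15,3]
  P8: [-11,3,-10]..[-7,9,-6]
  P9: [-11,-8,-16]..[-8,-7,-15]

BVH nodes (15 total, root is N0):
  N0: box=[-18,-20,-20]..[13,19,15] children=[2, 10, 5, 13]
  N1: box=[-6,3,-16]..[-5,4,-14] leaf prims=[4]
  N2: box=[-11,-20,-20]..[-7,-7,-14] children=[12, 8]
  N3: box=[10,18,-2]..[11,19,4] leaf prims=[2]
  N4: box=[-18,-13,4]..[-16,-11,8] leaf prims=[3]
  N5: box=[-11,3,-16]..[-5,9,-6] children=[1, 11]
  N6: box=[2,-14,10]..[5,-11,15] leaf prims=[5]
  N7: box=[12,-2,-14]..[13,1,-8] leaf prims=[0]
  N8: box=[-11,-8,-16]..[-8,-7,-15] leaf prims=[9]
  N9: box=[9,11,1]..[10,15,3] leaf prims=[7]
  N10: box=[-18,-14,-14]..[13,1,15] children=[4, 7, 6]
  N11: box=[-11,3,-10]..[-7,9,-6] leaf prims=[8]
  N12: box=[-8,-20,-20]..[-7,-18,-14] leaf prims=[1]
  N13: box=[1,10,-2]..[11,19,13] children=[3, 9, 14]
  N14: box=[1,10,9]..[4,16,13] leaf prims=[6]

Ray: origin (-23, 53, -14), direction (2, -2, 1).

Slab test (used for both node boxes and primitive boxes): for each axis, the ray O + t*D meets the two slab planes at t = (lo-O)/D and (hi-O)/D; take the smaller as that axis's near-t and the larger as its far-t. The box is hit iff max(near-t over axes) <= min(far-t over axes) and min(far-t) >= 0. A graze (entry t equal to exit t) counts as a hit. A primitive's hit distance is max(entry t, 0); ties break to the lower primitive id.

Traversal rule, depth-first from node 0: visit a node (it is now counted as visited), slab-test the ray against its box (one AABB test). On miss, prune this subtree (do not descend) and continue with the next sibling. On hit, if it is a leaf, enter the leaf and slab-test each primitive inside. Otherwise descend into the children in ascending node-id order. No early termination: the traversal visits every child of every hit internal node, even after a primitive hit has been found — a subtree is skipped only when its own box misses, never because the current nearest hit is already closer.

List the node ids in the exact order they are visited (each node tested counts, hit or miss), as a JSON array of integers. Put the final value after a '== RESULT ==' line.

Trace the traversal:
N0 x:[5/2,18] y:[17,73/2] z:[-6,29] -> hit [17,18], descend [2, 5, 10, 13]
  N2 x:[6,8] y:[30,73/2] z:[-6,0] -> miss, prune
  N5 x:[6,9] y:[22,25] z:[-2,8] -> miss, prune
  N10 x:[5/2,18] y:[26,67/2] z:[0,29] -> miss, prune
  N13 x:[12,17] y:[17,43/2] z:[12,27] -> hit [17,17], descend [3, 9, 14]
    N3 x:[33/2,17] y:[17,35/2] z:[12,18] -> hit [17,17] leaf, test {P2@t=17}
    N9 x:[16,33/2] y:[19,21] z:[15,17] -> miss, prune
    N14 x:[12,27/2] y:[37/2,43/2] z:[23,27] -> miss, prune

8 AABB tests over nodes [0, 2, 5, 10, 13, 3, 9, 14]; 1 leaf entered; closest P2.

== RESULT ==
[0, 2, 5, 10, 13, 3, 9, 14]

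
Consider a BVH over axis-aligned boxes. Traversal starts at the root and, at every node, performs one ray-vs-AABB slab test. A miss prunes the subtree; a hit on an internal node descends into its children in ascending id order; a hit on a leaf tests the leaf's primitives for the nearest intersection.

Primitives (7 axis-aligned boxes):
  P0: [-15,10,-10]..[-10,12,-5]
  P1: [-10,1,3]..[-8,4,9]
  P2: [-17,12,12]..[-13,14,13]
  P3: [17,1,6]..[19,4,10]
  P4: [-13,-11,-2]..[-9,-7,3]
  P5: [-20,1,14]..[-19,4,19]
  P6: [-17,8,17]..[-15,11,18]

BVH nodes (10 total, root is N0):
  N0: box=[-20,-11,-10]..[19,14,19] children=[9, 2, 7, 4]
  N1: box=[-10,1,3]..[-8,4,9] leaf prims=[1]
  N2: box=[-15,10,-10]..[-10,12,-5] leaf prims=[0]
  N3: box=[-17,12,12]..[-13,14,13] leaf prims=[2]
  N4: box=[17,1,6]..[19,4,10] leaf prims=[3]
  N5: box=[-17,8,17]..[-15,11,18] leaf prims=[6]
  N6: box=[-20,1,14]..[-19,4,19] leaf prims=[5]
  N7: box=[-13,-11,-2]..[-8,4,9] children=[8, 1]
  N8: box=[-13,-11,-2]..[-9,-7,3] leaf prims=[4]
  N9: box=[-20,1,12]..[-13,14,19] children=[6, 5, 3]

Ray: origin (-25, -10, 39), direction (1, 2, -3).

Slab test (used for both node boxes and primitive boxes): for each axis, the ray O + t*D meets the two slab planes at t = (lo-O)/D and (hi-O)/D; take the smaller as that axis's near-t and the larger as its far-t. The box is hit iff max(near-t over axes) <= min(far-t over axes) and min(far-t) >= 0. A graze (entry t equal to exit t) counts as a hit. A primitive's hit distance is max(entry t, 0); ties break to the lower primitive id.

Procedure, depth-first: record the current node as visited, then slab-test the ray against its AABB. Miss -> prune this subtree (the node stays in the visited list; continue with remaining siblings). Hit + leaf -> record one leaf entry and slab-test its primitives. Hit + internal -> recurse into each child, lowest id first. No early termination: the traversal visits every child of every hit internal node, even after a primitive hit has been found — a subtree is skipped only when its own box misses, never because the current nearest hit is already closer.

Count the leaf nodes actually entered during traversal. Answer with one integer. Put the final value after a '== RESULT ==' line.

Trace the traversal:
N0 x:[5,44] y:[-1/2,12] z:[20/3,49/3] -> hit [20/3,12], descend [2, 4, 7, 9]
  N2 x:[10,15] y:[10,11] z:[44/3,49/3] -> miss, prune
  N4 x:[42,44] y:[11/2,7] z:[29/3,11] -> miss, prune
  N7 x:[12,17] y:[-1/2,7] z:[10,41/3] -> miss, prune
  N9 x:[5,12] y:[11/2,12] z:[20/3,9] -> hit [20/3,9], descend [3, 5, 6]
    N3 x:[8,12] y:[11,12] z:[26/3,9] -> miss, prune
    N5 x:[8,10] y:[9,21/2] z:[7,22/3] -> miss, prune
    N6 x:[5,6] y:[11/2,7] z:[20/3,25/3] -> miss, prune

8 AABB tests over nodes [0, 2, 4, 7, 9, 3, 5, 6]; 0 leaves entered; closest miss.

== RESULT ==
0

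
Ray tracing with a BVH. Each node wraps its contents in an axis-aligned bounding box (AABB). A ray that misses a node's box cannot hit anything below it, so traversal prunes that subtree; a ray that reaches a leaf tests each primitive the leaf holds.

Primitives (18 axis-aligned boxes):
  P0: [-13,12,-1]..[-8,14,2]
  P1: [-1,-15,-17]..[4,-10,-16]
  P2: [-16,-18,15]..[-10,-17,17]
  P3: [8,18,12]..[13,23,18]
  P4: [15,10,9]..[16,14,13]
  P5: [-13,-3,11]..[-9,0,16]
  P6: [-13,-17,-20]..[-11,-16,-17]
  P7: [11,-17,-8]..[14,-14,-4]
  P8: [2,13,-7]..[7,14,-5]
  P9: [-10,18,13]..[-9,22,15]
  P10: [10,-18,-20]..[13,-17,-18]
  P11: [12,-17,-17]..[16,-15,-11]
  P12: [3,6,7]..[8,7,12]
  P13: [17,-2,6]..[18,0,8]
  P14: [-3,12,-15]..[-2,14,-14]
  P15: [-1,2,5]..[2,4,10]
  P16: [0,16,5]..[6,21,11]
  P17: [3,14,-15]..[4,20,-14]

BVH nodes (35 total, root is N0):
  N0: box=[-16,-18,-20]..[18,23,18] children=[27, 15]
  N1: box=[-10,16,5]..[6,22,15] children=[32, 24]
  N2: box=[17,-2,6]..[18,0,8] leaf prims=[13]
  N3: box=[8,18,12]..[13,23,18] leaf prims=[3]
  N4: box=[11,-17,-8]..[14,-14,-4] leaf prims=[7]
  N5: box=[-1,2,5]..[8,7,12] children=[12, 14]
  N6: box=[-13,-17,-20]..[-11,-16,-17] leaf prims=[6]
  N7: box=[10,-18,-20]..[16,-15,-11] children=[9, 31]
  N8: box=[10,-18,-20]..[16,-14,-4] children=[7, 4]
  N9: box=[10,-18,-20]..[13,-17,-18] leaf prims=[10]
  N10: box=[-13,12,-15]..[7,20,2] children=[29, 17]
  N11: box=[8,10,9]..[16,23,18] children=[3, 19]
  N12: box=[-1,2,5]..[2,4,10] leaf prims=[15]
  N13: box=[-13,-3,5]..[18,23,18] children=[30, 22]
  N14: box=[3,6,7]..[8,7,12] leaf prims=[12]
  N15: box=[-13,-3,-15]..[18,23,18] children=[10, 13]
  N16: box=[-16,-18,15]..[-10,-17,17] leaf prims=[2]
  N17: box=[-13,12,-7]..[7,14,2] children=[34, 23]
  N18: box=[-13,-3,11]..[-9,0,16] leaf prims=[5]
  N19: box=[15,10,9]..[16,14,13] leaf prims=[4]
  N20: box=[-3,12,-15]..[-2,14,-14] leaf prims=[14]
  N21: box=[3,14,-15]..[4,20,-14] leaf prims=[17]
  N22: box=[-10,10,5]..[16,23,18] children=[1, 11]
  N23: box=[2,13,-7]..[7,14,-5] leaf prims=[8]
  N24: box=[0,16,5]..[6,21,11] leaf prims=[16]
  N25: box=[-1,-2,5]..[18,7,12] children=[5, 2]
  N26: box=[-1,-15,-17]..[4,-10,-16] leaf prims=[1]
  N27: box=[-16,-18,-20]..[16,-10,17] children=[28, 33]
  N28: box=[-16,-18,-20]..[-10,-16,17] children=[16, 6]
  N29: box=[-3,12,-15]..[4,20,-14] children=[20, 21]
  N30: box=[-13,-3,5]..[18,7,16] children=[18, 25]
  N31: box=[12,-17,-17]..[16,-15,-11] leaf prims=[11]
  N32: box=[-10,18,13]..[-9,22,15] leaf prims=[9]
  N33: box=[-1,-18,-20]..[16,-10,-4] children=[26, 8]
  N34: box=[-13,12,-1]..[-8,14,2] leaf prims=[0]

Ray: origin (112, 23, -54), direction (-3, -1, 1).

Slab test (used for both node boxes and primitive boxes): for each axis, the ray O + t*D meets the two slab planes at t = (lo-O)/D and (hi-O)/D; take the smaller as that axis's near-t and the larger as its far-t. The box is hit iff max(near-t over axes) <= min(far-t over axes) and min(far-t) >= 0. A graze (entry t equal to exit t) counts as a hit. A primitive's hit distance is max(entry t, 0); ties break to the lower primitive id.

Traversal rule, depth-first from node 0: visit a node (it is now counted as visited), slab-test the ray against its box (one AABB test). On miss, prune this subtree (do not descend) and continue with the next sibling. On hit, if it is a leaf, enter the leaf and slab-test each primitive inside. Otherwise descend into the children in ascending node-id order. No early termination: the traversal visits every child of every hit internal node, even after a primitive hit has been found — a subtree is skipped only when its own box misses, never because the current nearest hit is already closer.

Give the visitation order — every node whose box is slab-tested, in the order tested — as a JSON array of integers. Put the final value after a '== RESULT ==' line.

Trace the traversal:
N0 x:[94/3,128/3] y:[0,41] z:[34,72] -> hit [34,41], descend [15, 27]
  N15 x:[94/3,125/3] y:[0,26] z:[39,72] -> miss, prune
  N27 x:[32,128/3] y:[33,41] z:[34,71] -> hit [34,41], descend [28, 33]
    N28 x:[122/3,128/3] y:[39,41] z:[34,71] -> hit [122/3,41], descend [6, 16]
      N6 x:[41,125/3] y:[39,40] z:[34,37] -> miss, prune
      N16 x:[122/3,128/3] y:[40,41] z:[69,71] -> miss, prune
    N33 x:[32,113/3] y:[33,41] z:[34,50] -> hit [34,113/3], descend [8, 26]
      N8 x:[32,34] y:[37,41] z:[34,50] -> miss, prune
      N26 x:[36,113/3] y:[33,38] z:[37,38] -> hit [37,113/3] leaf, test {P1@t=37}

Summary -> nodes [0, 15, 27, 28, 6, 16, 33, 8, 26]; box-tests=9; leaf-entries=1; first=P1

== RESULT ==
[0, 15, 27, 28, 6, 16, 33, 8, 26]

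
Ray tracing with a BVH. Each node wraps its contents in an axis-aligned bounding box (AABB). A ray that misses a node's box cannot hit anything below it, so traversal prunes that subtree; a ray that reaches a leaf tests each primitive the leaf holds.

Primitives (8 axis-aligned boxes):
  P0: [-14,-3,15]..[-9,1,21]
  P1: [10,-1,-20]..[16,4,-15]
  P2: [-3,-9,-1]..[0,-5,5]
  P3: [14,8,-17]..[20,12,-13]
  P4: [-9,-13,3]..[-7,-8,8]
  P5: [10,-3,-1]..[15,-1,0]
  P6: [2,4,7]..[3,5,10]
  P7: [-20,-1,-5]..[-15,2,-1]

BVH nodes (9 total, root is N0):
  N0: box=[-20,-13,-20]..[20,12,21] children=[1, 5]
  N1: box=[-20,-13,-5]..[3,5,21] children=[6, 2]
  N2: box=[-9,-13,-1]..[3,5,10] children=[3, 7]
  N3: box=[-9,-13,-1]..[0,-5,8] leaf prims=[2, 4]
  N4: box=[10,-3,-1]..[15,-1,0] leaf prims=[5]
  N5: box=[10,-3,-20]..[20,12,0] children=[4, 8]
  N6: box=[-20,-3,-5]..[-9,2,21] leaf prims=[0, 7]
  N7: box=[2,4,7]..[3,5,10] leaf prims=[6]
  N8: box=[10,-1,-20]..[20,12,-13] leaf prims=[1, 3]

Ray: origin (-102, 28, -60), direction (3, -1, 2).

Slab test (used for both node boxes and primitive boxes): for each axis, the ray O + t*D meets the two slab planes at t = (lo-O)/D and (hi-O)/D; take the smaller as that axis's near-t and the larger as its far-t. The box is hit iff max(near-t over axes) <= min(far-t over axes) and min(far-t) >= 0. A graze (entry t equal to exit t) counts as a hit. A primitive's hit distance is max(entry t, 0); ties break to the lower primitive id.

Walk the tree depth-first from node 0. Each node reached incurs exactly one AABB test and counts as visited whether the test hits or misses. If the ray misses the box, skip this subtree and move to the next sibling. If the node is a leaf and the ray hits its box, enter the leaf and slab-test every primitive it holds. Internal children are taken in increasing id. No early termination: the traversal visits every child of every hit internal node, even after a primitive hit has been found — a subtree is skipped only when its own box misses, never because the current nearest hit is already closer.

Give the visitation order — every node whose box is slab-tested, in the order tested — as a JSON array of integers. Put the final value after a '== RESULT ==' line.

Walk:
N0 x:[82/3,122/3] y:[16,41] z:[20,81/2] -> hit [82/3,81/2], descend [1, 5]
  N1 x:[82/3,35] y:[23,41] z:[55/2,81/2] -> hit [55/2,35], descend [2, 6]
    N2 x:[31,35] y:[23,41] z:[59/2,35] -> hit [31,35], descend [3, 7]
      N3 x:[31,34] y:[33,41] z:[59/2,34] -> hit [33,34] leaf, test {P2(miss), P4(miss)}
      N7 x:[104/3,35] y:[23,24] z:[67/2,35] -> miss, prune
    N6 x:[82/3,31] y:[26,31] z:[55/2,81/2] -> hit [55/2,31] leaf, test {P0(miss), P7@t=55/2}
  N5 x:[112/3,122/3] y:[16,31] z:[20,30] -> miss, prune

Summary -> nodes [0, 1, 2, 3, 7, 6, 5]; box-tests=7; leaf-entries=2; first=P7

== RESULT ==
[0, 1, 2, 3, 7, 6, 5]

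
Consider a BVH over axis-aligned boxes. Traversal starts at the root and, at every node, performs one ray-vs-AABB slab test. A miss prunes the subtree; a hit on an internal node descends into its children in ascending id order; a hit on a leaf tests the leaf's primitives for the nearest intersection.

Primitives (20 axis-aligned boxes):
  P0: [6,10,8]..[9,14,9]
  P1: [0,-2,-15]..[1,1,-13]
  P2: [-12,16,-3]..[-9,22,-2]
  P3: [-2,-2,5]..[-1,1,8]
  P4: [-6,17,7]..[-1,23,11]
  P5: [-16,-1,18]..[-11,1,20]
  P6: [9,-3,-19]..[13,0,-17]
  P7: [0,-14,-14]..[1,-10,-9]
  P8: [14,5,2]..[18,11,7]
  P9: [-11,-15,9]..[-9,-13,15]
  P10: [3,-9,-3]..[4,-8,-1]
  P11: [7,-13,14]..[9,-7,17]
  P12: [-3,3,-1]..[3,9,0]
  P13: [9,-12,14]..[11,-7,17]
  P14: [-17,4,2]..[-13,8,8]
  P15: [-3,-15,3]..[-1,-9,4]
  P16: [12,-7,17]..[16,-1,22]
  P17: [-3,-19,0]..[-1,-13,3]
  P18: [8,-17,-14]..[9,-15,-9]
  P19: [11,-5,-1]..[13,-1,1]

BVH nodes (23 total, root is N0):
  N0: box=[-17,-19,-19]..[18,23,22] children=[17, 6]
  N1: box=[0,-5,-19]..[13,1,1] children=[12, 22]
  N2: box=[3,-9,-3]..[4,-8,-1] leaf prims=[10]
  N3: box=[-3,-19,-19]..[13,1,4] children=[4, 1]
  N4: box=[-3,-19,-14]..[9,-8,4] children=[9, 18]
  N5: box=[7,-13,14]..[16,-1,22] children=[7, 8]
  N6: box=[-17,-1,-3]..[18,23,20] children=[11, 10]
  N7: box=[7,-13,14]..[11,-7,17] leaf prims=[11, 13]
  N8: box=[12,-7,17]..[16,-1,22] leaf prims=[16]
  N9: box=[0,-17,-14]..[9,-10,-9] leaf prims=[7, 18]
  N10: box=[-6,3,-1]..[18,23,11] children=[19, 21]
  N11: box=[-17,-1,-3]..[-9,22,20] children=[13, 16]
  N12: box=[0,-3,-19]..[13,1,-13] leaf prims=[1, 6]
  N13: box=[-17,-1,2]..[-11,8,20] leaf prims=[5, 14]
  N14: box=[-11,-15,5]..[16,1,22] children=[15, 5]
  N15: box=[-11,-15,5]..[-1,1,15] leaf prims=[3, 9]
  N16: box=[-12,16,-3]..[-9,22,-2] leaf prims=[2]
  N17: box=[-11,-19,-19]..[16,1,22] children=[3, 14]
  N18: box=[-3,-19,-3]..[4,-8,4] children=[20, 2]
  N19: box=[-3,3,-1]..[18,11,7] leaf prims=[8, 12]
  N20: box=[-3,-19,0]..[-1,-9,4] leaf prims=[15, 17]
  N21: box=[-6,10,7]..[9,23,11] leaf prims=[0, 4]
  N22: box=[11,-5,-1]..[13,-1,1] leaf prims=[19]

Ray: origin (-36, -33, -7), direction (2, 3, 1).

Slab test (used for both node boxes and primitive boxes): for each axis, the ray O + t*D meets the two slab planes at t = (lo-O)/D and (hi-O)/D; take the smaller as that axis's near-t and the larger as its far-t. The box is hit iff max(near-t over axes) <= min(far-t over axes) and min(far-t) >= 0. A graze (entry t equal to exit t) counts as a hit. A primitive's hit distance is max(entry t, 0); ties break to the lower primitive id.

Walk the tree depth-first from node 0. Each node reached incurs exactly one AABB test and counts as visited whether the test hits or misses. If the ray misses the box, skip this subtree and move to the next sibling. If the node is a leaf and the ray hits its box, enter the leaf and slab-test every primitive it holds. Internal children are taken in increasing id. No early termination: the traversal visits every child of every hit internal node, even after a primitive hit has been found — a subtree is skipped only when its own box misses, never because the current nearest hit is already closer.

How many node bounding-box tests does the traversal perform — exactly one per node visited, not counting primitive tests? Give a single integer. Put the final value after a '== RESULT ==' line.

Trace the traversal:
N0 x:[19/2,27] y:[14/3,56/3] z:[-12,29] -> hit [19/2,56/3], descend [6, 17]
  N6 x:[19/2,27] y:[32/3,56/3] z:[4,27] -> hit [32/3,56/3], descend [10, 11]
    N10 x:[15,27] y:[12,56/3] z:[6,18] -> hit [15,18], descend [19, 21]
      N19 x:[33/2,27] y:[12,44/3] z:[6,14] -> miss, prune
      N21 x:[15,45/2] y:[43/3,56/3] z:[14,18] -> hit [15,18] leaf, test {P0(miss), P4@t=50/3}
    N11 x:[19/2,27/2] y:[32/3,55/3] z:[4,27] -> hit [32/3,27/2], descend [13, 16]
      N13 x:[19/2,25/2] y:[32/3,41/3] z:[9,27] -> hit [32/3,25/2] leaf, test {P5(miss), P14(miss)}
      N16 x:[12,27/2] y:[49/3,55/3] z:[4,5] -> miss, prune
  N17 x:[25/2,26] y:[14/3,34/3] z:[-12,29] -> miss, prune

9 AABB tests over nodes [0, 6, 10, 19, 21, 11, 13, 16, 17]; 2 leaves entered; closest P4.

== RESULT ==
9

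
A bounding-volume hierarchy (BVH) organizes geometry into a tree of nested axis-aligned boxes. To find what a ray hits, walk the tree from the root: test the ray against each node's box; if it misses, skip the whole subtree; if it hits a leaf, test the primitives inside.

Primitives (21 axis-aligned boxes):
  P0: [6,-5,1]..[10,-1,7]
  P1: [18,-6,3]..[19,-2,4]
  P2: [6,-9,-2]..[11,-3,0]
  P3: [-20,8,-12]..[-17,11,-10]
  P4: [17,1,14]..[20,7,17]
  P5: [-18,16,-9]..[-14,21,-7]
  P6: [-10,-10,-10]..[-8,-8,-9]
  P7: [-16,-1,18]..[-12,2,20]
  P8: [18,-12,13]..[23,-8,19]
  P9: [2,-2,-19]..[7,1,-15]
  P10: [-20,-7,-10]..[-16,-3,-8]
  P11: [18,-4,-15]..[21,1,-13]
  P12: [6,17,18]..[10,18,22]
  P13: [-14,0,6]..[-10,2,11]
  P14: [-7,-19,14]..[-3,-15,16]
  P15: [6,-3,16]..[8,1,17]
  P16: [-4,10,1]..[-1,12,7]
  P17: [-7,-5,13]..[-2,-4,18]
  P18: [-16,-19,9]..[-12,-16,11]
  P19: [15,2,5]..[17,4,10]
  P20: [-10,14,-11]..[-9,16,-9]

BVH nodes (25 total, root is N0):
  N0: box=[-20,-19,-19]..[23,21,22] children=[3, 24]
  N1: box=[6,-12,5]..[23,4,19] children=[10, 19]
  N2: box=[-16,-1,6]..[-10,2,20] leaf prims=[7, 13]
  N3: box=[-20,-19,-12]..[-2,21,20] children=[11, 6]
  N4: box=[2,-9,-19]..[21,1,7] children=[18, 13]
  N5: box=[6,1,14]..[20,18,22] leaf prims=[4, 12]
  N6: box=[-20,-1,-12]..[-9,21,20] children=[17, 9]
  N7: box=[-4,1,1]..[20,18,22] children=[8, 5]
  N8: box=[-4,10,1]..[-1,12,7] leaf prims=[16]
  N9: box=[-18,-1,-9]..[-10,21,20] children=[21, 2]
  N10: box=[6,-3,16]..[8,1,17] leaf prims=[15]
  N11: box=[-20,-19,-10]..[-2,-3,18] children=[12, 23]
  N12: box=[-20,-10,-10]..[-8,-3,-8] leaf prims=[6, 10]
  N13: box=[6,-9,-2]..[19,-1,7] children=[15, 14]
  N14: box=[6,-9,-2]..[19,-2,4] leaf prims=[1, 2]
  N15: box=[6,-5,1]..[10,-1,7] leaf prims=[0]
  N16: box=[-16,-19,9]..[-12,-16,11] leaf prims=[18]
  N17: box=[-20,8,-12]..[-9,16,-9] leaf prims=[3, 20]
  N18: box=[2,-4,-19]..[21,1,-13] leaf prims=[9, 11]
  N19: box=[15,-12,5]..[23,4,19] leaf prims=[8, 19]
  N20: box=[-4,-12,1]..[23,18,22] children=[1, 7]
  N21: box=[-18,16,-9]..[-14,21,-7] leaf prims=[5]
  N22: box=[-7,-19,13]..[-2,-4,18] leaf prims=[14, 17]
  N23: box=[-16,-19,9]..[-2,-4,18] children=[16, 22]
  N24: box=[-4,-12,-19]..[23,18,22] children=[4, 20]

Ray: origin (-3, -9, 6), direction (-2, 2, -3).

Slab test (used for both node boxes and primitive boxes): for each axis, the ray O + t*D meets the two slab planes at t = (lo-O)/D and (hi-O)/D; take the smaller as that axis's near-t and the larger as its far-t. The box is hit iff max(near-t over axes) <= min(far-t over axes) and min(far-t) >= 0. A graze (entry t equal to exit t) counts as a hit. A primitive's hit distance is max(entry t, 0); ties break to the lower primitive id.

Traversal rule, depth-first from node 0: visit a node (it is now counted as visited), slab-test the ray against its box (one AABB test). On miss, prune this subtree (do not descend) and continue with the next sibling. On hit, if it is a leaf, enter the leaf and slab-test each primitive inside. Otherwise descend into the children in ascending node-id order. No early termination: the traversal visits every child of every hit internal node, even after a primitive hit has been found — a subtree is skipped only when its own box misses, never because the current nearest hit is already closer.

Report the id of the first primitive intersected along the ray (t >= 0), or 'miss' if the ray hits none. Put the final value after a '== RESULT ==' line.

Trace the traversal:
N0 x:[-13,17/2] y:[-5,15] z:[-16/3,25/3] -> hit [-5,25/3], descend [3, 24]
  N3 x:[-1/2,17/2] y:[-5,15] z:[-14/3,6] -> hit [-1/2,6], descend [6, 11]
    N6 x:[3,17/2] y:[4,15] z:[-14/3,6] -> hit [4,6], descend [9, 17]
      N9 x:[7/2,15/2] y:[4,15] z:[-14/3,5] -> hit [4,5], descend [2, 21]
        N2 x:[7/2,13/2] y:[4,11/2] z:[-14/3,0] -> miss, prune
        N21 x:[11/2,15/2] y:[25/2,15] z:[13/3,5] -> miss, prune
      N17 x:[3,17/2] y:[17/2,25/2] z:[5,6] -> miss, prune
    N11 x:[-1/2,17/2] y:[-5,3] z:[-4,16/3] -> hit [-1/2,3], descend [12, 23]
      N12 x:[5/2,17/2] y:[-1/2,3] z:[14/3,16/3] -> miss, prune
      N23 x:[-1/2,13/2] y:[-5,5/2] z:[-4,-1] -> miss, prune
  N24 x:[-13,1/2] y:[-3/2,27/2] z:[-16/3,25/3] -> hit [-3/2,1/2], descend [4, 20]
    N4 x:[-12,-5/2] y:[0,5] z:[-1/3,25/3] -> miss, prune
    N20 x:[-13,1/2] y:[-3/2,27/2] z:[-16/3,5/3] -> hit [-3/2,1/2], descend [1, 7]
      N1 x:[-13,-9/2] y:[-3/2,13/2] z:[-13/3,1/3] -> miss, prune
      N7 x:[-23/2,1/2] y:[5,27/2] z:[-16/3,5/3] -> miss, prune

Summary -> nodes [0, 3, 6, 9, 2, 21, 17, 11, 12, 23, 24, 4, 20, 1, 7]; box-tests=15; leaf-entries=0; first=miss

== RESULT ==
miss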